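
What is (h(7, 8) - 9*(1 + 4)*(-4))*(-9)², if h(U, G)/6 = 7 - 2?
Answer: 17010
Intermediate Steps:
h(U, G) = 30 (h(U, G) = 6*(7 - 2) = 6*5 = 30)
(h(7, 8) - 9*(1 + 4)*(-4))*(-9)² = (30 - 9*(1 + 4)*(-4))*(-9)² = (30 - 45*(-4))*81 = (30 - 9*(-20))*81 = (30 + 180)*81 = 210*81 = 17010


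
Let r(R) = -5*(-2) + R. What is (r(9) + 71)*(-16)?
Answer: -1440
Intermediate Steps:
r(R) = 10 + R
(r(9) + 71)*(-16) = ((10 + 9) + 71)*(-16) = (19 + 71)*(-16) = 90*(-16) = -1440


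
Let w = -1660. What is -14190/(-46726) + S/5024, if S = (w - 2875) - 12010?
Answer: -350895555/117375712 ≈ -2.9895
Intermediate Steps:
S = -16545 (S = (-1660 - 2875) - 12010 = -4535 - 12010 = -16545)
-14190/(-46726) + S/5024 = -14190/(-46726) - 16545/5024 = -14190*(-1/46726) - 16545*1/5024 = 7095/23363 - 16545/5024 = -350895555/117375712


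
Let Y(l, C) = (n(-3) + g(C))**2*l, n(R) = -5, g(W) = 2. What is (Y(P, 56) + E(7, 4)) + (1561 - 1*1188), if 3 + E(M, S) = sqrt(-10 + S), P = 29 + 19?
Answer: 802 + I*sqrt(6) ≈ 802.0 + 2.4495*I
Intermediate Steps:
P = 48
E(M, S) = -3 + sqrt(-10 + S)
Y(l, C) = 9*l (Y(l, C) = (-5 + 2)**2*l = (-3)**2*l = 9*l)
(Y(P, 56) + E(7, 4)) + (1561 - 1*1188) = (9*48 + (-3 + sqrt(-10 + 4))) + (1561 - 1*1188) = (432 + (-3 + sqrt(-6))) + (1561 - 1188) = (432 + (-3 + I*sqrt(6))) + 373 = (429 + I*sqrt(6)) + 373 = 802 + I*sqrt(6)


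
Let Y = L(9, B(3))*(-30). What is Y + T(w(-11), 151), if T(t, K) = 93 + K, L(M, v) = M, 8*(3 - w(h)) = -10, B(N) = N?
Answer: -26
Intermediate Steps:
w(h) = 17/4 (w(h) = 3 - ⅛*(-10) = 3 + 5/4 = 17/4)
Y = -270 (Y = 9*(-30) = -270)
Y + T(w(-11), 151) = -270 + (93 + 151) = -270 + 244 = -26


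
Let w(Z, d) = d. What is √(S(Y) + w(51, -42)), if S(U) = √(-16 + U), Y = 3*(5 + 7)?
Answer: √(-42 + 2*√5) ≈ 6.126*I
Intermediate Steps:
Y = 36 (Y = 3*12 = 36)
√(S(Y) + w(51, -42)) = √(√(-16 + 36) - 42) = √(√20 - 42) = √(2*√5 - 42) = √(-42 + 2*√5)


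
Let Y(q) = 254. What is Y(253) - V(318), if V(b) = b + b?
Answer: -382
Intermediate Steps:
V(b) = 2*b
Y(253) - V(318) = 254 - 2*318 = 254 - 1*636 = 254 - 636 = -382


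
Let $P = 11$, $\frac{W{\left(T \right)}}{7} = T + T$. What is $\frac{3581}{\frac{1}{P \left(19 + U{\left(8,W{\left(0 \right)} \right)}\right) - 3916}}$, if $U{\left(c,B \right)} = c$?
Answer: $-12959639$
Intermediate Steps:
$W{\left(T \right)} = 14 T$ ($W{\left(T \right)} = 7 \left(T + T\right) = 7 \cdot 2 T = 14 T$)
$\frac{3581}{\frac{1}{P \left(19 + U{\left(8,W{\left(0 \right)} \right)}\right) - 3916}} = \frac{3581}{\frac{1}{11 \left(19 + 8\right) - 3916}} = \frac{3581}{\frac{1}{11 \cdot 27 - 3916}} = \frac{3581}{\frac{1}{297 - 3916}} = \frac{3581}{\frac{1}{-3619}} = \frac{3581}{- \frac{1}{3619}} = 3581 \left(-3619\right) = -12959639$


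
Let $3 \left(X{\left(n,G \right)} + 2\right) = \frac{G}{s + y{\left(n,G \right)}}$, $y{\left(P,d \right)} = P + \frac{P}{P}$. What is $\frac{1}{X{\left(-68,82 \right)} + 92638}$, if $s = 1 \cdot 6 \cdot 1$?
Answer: $\frac{183}{16952306} \approx 1.0795 \cdot 10^{-5}$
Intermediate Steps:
$y{\left(P,d \right)} = 1 + P$ ($y{\left(P,d \right)} = P + 1 = 1 + P$)
$s = 6$ ($s = 1 \cdot 6 = 6$)
$X{\left(n,G \right)} = -2 + \frac{G}{3 \left(7 + n\right)}$ ($X{\left(n,G \right)} = -2 + \frac{\frac{1}{6 + \left(1 + n\right)} G}{3} = -2 + \frac{\frac{1}{7 + n} G}{3} = -2 + \frac{G \frac{1}{7 + n}}{3} = -2 + \frac{G}{3 \left(7 + n\right)}$)
$\frac{1}{X{\left(-68,82 \right)} + 92638} = \frac{1}{\frac{-42 + 82 - -408}{3 \left(7 - 68\right)} + 92638} = \frac{1}{\frac{-42 + 82 + 408}{3 \left(-61\right)} + 92638} = \frac{1}{\frac{1}{3} \left(- \frac{1}{61}\right) 448 + 92638} = \frac{1}{- \frac{448}{183} + 92638} = \frac{1}{\frac{16952306}{183}} = \frac{183}{16952306}$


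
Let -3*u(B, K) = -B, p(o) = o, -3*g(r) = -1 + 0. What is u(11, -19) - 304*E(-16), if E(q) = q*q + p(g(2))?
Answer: -233765/3 ≈ -77922.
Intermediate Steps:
g(r) = ⅓ (g(r) = -(-1 + 0)/3 = -⅓*(-1) = ⅓)
E(q) = ⅓ + q² (E(q) = q*q + ⅓ = q² + ⅓ = ⅓ + q²)
u(B, K) = B/3 (u(B, K) = -(-1)*B/3 = B/3)
u(11, -19) - 304*E(-16) = (⅓)*11 - 304*(⅓ + (-16)²) = 11/3 - 304*(⅓ + 256) = 11/3 - 304*769/3 = 11/3 - 233776/3 = -233765/3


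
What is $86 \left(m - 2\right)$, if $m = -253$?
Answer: $-21930$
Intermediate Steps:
$86 \left(m - 2\right) = 86 \left(-253 - 2\right) = 86 \left(-255\right) = -21930$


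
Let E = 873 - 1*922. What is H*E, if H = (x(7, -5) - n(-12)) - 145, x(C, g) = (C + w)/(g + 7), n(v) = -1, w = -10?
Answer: 14259/2 ≈ 7129.5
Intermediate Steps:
x(C, g) = (-10 + C)/(7 + g) (x(C, g) = (C - 10)/(g + 7) = (-10 + C)/(7 + g))
H = -291/2 (H = ((-10 + 7)/(7 - 5) - 1*(-1)) - 145 = (-3/2 + 1) - 145 = -½ - 145 = -291/2 ≈ -145.50)
E = -49 (E = 873 - 922 = -49)
H*E = -291/2*(-49) = 14259/2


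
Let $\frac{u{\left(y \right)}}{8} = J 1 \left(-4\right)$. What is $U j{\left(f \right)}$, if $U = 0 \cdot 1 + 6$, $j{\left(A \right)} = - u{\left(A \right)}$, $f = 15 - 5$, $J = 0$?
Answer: $0$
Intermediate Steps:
$u{\left(y \right)} = 0$ ($u{\left(y \right)} = 8 \cdot 0 \cdot 1 \left(-4\right) = 8 \cdot 0 \left(-4\right) = 8 \cdot 0 = 0$)
$f = 10$ ($f = 15 - 5 = 10$)
$j{\left(A \right)} = 0$ ($j{\left(A \right)} = \left(-1\right) 0 = 0$)
$U = 6$ ($U = 0 + 6 = 6$)
$U j{\left(f \right)} = 6 \cdot 0 = 0$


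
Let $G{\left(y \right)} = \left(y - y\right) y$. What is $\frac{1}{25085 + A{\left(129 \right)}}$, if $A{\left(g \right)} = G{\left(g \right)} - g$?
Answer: $\frac{1}{24956} \approx 4.0071 \cdot 10^{-5}$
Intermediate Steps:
$G{\left(y \right)} = 0$ ($G{\left(y \right)} = 0 y = 0$)
$A{\left(g \right)} = - g$ ($A{\left(g \right)} = 0 - g = - g$)
$\frac{1}{25085 + A{\left(129 \right)}} = \frac{1}{25085 - 129} = \frac{1}{24956}$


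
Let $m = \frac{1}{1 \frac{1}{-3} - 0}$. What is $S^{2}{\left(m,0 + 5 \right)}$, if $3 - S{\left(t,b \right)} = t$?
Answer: $36$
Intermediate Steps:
$m = -3$ ($m = \frac{1}{1 \left(- \frac{1}{3}\right) + \left(-1 + 1\right)} = \frac{1}{- \frac{1}{3} + 0} = \frac{1}{- \frac{1}{3}} = -3$)
$S{\left(t,b \right)} = 3 - t$
$S^{2}{\left(m,0 + 5 \right)} = \left(3 - -3\right)^{2} = \left(3 + 3\right)^{2} = 6^{2} = 36$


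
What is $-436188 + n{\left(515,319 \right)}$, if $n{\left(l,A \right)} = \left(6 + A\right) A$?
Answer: $-332513$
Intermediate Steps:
$n{\left(l,A \right)} = A \left(6 + A\right)$
$-436188 + n{\left(515,319 \right)} = -436188 + 319 \left(6 + 319\right) = -436188 + 319 \cdot 325 = -436188 + 103675 = -332513$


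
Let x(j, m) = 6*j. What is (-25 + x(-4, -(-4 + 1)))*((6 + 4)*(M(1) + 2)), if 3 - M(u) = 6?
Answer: 490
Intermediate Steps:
M(u) = -3 (M(u) = 3 - 1*6 = 3 - 6 = -3)
(-25 + x(-4, -(-4 + 1)))*((6 + 4)*(M(1) + 2)) = (-25 + 6*(-4))*((6 + 4)*(-3 + 2)) = (-25 - 24)*(10*(-1)) = -49*(-10) = 490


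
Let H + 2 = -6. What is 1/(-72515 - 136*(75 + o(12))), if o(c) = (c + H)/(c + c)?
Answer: -3/248213 ≈ -1.2086e-5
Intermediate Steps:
H = -8 (H = -2 - 6 = -8)
o(c) = (-8 + c)/(2*c) (o(c) = (c - 8)/(c + c) = (-8 + c)/((2*c)) = (-8 + c)*(1/(2*c)) = (-8 + c)/(2*c))
1/(-72515 - 136*(75 + o(12))) = 1/(-72515 - 136*(75 + (1/2)*(-8 + 12)/12)) = 1/(-72515 - 136*(75 + (1/2)*(1/12)*4)) = 1/(-72515 - 136*(75 + 1/6)) = 1/(-72515 - 136*451/6) = 1/(-72515 - 30668/3) = 1/(-248213/3) = -3/248213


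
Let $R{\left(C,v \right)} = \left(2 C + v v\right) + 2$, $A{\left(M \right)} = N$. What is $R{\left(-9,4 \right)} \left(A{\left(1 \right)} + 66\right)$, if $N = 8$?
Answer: $0$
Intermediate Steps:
$A{\left(M \right)} = 8$
$R{\left(C,v \right)} = 2 + v^{2} + 2 C$ ($R{\left(C,v \right)} = \left(2 C + v^{2}\right) + 2 = \left(v^{2} + 2 C\right) + 2 = 2 + v^{2} + 2 C$)
$R{\left(-9,4 \right)} \left(A{\left(1 \right)} + 66\right) = \left(2 + 4^{2} + 2 \left(-9\right)\right) \left(8 + 66\right) = \left(2 + 16 - 18\right) 74 = 0 \cdot 74 = 0$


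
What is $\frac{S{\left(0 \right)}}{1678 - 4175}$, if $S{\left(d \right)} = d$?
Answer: $0$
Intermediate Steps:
$\frac{S{\left(0 \right)}}{1678 - 4175} = \frac{0}{1678 - 4175} = \frac{0}{-2497} = 0 \left(- \frac{1}{2497}\right) = 0$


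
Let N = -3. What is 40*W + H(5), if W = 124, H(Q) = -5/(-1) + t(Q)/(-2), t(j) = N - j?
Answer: 4969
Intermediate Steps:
t(j) = -3 - j
H(Q) = 13/2 + Q/2 (H(Q) = -5/(-1) + (-3 - Q)/(-2) = -5*(-1) + (-3 - Q)*(-½) = 5 + (3/2 + Q/2) = 13/2 + Q/2)
40*W + H(5) = 40*124 + (13/2 + (½)*5) = 4960 + (13/2 + 5/2) = 4960 + 9 = 4969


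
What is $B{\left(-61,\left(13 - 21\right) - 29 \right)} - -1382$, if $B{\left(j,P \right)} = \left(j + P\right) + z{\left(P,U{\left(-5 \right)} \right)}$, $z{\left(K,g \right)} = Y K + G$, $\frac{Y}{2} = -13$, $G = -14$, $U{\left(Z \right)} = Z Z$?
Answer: $2232$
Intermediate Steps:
$U{\left(Z \right)} = Z^{2}$
$Y = -26$ ($Y = 2 \left(-13\right) = -26$)
$z{\left(K,g \right)} = -14 - 26 K$ ($z{\left(K,g \right)} = - 26 K - 14 = -14 - 26 K$)
$B{\left(j,P \right)} = -14 + j - 25 P$ ($B{\left(j,P \right)} = \left(j + P\right) - \left(14 + 26 P\right) = \left(P + j\right) - \left(14 + 26 P\right) = -14 + j - 25 P$)
$B{\left(-61,\left(13 - 21\right) - 29 \right)} - -1382 = \left(-14 - 61 - 25 \left(\left(13 - 21\right) - 29\right)\right) - -1382 = \left(-14 - 61 - 25 \left(-8 - 29\right)\right) + 1382 = \left(-14 - 61 - -925\right) + 1382 = \left(-14 - 61 + 925\right) + 1382 = 850 + 1382 = 2232$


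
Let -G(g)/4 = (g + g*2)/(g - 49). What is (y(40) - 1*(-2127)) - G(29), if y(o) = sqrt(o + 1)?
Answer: 10548/5 + sqrt(41) ≈ 2116.0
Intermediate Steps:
G(g) = -12*g/(-49 + g) (G(g) = -4*(g + g*2)/(g - 49) = -4*(g + 2*g)/(-49 + g) = -4*3*g/(-49 + g) = -12*g/(-49 + g))
y(o) = sqrt(1 + o)
(y(40) - 1*(-2127)) - G(29) = (sqrt(1 + 40) - 1*(-2127)) - (-12)*29/(-49 + 29) = (sqrt(41) + 2127) - (-12)*29/(-20) = (2127 + sqrt(41)) - (-12)*29*(-1)/20 = (2127 + sqrt(41)) - 1*87/5 = (2127 + sqrt(41)) - 87/5 = 10548/5 + sqrt(41)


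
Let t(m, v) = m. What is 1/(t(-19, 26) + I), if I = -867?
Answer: -1/886 ≈ -0.0011287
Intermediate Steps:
1/(t(-19, 26) + I) = 1/(-19 - 867) = 1/(-886) = -1/886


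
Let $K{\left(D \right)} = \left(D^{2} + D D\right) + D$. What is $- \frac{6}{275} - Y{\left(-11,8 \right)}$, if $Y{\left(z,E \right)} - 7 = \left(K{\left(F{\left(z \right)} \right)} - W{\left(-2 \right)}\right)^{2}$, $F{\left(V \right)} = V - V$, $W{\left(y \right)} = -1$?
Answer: $- \frac{2206}{275} \approx -8.0218$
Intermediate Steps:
$F{\left(V \right)} = 0$
$K{\left(D \right)} = D + 2 D^{2}$ ($K{\left(D \right)} = \left(D^{2} + D^{2}\right) + D = 2 D^{2} + D = D + 2 D^{2}$)
$Y{\left(z,E \right)} = 8$ ($Y{\left(z,E \right)} = 7 + \left(0 \left(1 + 2 \cdot 0\right) - -1\right)^{2} = 7 + \left(0 \left(1 + 0\right) + 1\right)^{2} = 7 + \left(0 \cdot 1 + 1\right)^{2} = 7 + \left(0 + 1\right)^{2} = 7 + 1^{2} = 7 + 1 = 8$)
$- \frac{6}{275} - Y{\left(-11,8 \right)} = - \frac{6}{275} - 8 = - \frac{2206}{275}$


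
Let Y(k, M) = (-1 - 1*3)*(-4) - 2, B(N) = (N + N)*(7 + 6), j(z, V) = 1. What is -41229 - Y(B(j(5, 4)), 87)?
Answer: -41243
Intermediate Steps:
B(N) = 26*N (B(N) = (2*N)*13 = 26*N)
Y(k, M) = 14 (Y(k, M) = (-1 - 3)*(-4) - 2 = -4*(-4) - 2 = 16 - 2 = 14)
-41229 - Y(B(j(5, 4)), 87) = -41229 - 1*14 = -41229 - 14 = -41243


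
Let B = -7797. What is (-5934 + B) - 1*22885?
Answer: -36616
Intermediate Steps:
(-5934 + B) - 1*22885 = (-5934 - 7797) - 1*22885 = -13731 - 22885 = -36616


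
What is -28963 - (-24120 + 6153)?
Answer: -10996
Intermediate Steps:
-28963 - (-24120 + 6153) = -28963 - 1*(-17967) = -28963 + 17967 = -10996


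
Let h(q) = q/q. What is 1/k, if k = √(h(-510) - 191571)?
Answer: -I*√191570/191570 ≈ -0.0022847*I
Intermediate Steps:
h(q) = 1
k = I*√191570 (k = √(1 - 191571) = √(-191570) = I*√191570 ≈ 437.69*I)
1/k = 1/(I*√191570) = -I*√191570/191570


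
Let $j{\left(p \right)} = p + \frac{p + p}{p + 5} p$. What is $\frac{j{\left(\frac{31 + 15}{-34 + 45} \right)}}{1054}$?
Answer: $\frac{4439}{585497} \approx 0.0075816$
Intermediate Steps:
$j{\left(p \right)} = p + \frac{2 p^{2}}{5 + p}$ ($j{\left(p \right)} = p + \frac{2 p}{5 + p} p = p + \frac{2 p^{2}}{5 + p}$)
$\frac{j{\left(\frac{31 + 15}{-34 + 45} \right)}}{1054} = \frac{\frac{31 + 15}{-34 + 45} \frac{1}{5 + \frac{31 + 15}{-34 + 45}} \left(5 + 3 \frac{31 + 15}{-34 + 45}\right)}{1054} = \frac{\frac{46}{11} \left(5 + 3 \cdot \frac{46}{11}\right)}{5 + \frac{46}{11}} \cdot \frac{1}{1054} = \frac{46 \cdot \frac{1}{11} \left(5 + 3 \cdot 46 \cdot \frac{1}{11}\right)}{5 + 46 \cdot \frac{1}{11}} \cdot \frac{1}{1054} = \frac{46 \left(5 + 3 \cdot \frac{46}{11}\right)}{11 \left(5 + \frac{46}{11}\right)} \frac{1}{1054} = \frac{46 \left(5 + \frac{138}{11}\right)}{11 \cdot \frac{101}{11}} \cdot \frac{1}{1054} = \frac{46}{11} \cdot \frac{11}{101} \cdot \frac{193}{11} \cdot \frac{1}{1054} = \frac{8878}{1111} \cdot \frac{1}{1054} = \frac{4439}{585497}$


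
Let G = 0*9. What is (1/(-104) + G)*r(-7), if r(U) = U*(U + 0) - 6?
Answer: -43/104 ≈ -0.41346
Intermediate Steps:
r(U) = -6 + U**2 (r(U) = U*U - 6 = U**2 - 6 = -6 + U**2)
G = 0
(1/(-104) + G)*r(-7) = (1/(-104) + 0)*(-6 + (-7)**2) = (-1/104 + 0)*(-6 + 49) = -1/104*43 = -43/104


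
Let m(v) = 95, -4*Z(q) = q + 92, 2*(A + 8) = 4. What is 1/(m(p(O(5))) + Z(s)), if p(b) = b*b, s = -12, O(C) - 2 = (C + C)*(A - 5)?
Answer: 1/75 ≈ 0.013333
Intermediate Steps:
A = -6 (A = -8 + (1/2)*4 = -8 + 2 = -6)
O(C) = 2 - 22*C (O(C) = 2 + (C + C)*(-6 - 5) = 2 + (2*C)*(-11) = 2 - 22*C)
Z(q) = -23 - q/4 (Z(q) = -(q + 92)/4 = -(92 + q)/4 = -23 - q/4)
p(b) = b**2
1/(m(p(O(5))) + Z(s)) = 1/(95 + (-23 - 1/4*(-12))) = 1/(95 + (-23 + 3)) = 1/(95 - 20) = 1/75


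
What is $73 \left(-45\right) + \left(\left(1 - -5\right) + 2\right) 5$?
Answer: $-3245$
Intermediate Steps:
$73 \left(-45\right) + \left(\left(1 - -5\right) + 2\right) 5 = -3285 + \left(\left(1 + 5\right) + 2\right) 5 = -3285 + \left(6 + 2\right) 5 = -3285 + 8 \cdot 5 = -3285 + 40 = -3245$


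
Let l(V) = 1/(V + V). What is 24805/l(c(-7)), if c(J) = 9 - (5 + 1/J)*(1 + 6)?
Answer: -1240250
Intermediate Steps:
c(J) = -26 - 7/J (c(J) = 9 - (5 + 1/J)*7 = 9 - (35 + 7/J) = 9 + (-35 - 7/J) = -26 - 7/J)
l(V) = 1/(2*V)
24805/l(c(-7)) = 24805/((1/(2*(-26 - 7/(-7))))) = 24805/((1/(2*(-26 - 7*(-⅐))))) = 24805/((1/(2*(-26 + 1)))) = 24805/(((½)/(-25))) = 24805/(((½)*(-1/25))) = 24805/(-1/50) = 24805*(-50) = -1240250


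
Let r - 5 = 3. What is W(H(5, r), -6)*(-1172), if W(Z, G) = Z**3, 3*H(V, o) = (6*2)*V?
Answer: -9376000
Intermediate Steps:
r = 8 (r = 5 + 3 = 8)
H(V, o) = 4*V (H(V, o) = ((6*2)*V)/3 = (12*V)/3 = 4*V)
W(H(5, r), -6)*(-1172) = (4*5)**3*(-1172) = 20**3*(-1172) = 8000*(-1172) = -9376000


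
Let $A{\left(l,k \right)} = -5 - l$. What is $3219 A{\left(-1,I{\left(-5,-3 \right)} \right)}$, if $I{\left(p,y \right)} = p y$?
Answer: $-12876$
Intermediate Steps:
$3219 A{\left(-1,I{\left(-5,-3 \right)} \right)} = 3219 \left(-5 - -1\right) = 3219 \left(-5 + 1\right) = 3219 \left(-4\right) = -12876$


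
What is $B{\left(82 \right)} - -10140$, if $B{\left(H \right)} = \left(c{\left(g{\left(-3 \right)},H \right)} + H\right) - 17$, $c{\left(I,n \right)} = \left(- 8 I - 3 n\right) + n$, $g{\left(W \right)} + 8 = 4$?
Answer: $10073$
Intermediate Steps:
$g{\left(W \right)} = -4$ ($g{\left(W \right)} = -8 + 4 = -4$)
$c{\left(I,n \right)} = - 8 I - 2 n$
$B{\left(H \right)} = 15 - H$ ($B{\left(H \right)} = \left(\left(\left(-8\right) \left(-4\right) - 2 H\right) + H\right) - 17 = \left(\left(32 - 2 H\right) + H\right) - 17 = \left(32 - H\right) - 17 = 15 - H$)
$B{\left(82 \right)} - -10140 = \left(15 - 82\right) - -10140 = \left(15 - 82\right) + 10140 = -67 + 10140 = 10073$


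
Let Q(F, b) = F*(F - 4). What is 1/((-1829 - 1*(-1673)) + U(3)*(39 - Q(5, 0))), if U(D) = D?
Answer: -1/54 ≈ -0.018519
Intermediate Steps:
Q(F, b) = F*(-4 + F)
1/((-1829 - 1*(-1673)) + U(3)*(39 - Q(5, 0))) = 1/((-1829 - 1*(-1673)) + 3*(39 - 5*(-4 + 5))) = 1/((-1829 + 1673) + 3*(39 - 5)) = 1/(-156 + 3*(39 - 1*5)) = 1/(-156 + 3*(39 - 5)) = 1/(-156 + 3*34) = 1/(-156 + 102) = 1/(-54) = -1/54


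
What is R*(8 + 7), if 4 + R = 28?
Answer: 360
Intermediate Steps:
R = 24 (R = -4 + 28 = 24)
R*(8 + 7) = 24*(8 + 7) = 24*15 = 360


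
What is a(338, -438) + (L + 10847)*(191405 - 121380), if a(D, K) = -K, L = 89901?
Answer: 7054879138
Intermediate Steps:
a(338, -438) + (L + 10847)*(191405 - 121380) = -1*(-438) + (89901 + 10847)*(191405 - 121380) = 438 + 100748*70025 = 438 + 7054878700 = 7054879138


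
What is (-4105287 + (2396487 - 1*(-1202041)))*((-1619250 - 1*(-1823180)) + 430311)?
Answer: -321407334919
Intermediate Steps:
(-4105287 + (2396487 - 1*(-1202041)))*((-1619250 - 1*(-1823180)) + 430311) = (-4105287 + (2396487 + 1202041))*((-1619250 + 1823180) + 430311) = (-4105287 + 3598528)*(203930 + 430311) = -506759*634241 = -321407334919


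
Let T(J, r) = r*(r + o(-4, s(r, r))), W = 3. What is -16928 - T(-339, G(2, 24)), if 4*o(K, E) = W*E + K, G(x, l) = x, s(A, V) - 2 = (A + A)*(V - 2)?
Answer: -16933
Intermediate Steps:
s(A, V) = 2 + 2*A*(-2 + V) (s(A, V) = 2 + (A + A)*(V - 2) = 2 + (2*A)*(-2 + V) = 2 + 2*A*(-2 + V))
o(K, E) = K/4 + 3*E/4 (o(K, E) = (3*E + K)/4 = (K + 3*E)/4 = K/4 + 3*E/4)
T(J, r) = r*(½ - 2*r + 3*r²/2) (T(J, r) = r*(r + ((¼)*(-4) + 3*(2 - 4*r + 2*r*r)/4)) = r*(r + (-1 + 3*(2 - 4*r + 2*r²)/4)) = r*(r + (-1 + (3/2 - 3*r + 3*r²/2))) = r*(r + (½ - 3*r + 3*r²/2)) = r*(½ - 2*r + 3*r²/2))
-16928 - T(-339, G(2, 24)) = -16928 - 2*(1 - 4*2 + 3*2²)/2 = -16928 - 2*(1 - 8 + 3*4)/2 = -16928 - 2*(1 - 8 + 12)/2 = -16928 - 2*5/2 = -16928 - 1*5 = -16928 - 5 = -16933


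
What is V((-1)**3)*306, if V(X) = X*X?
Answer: 306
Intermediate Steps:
V(X) = X**2
V((-1)**3)*306 = ((-1)**3)**2*306 = (-1)**2*306 = 1*306 = 306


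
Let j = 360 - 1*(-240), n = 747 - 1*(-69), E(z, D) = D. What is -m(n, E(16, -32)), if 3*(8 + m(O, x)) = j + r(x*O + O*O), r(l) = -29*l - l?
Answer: 6397248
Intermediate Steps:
n = 816 (n = 747 + 69 = 816)
r(l) = -30*l
j = 600 (j = 360 + 240 = 600)
m(O, x) = 192 - 10*O² - 10*O*x (m(O, x) = -8 + (600 - 30*(x*O + O*O))/3 = -8 + (600 - 30*(O*x + O²))/3 = -8 + (600 - 30*(O² + O*x))/3 = -8 + (600 + (-30*O² - 30*O*x))/3 = -8 + (600 - 30*O² - 30*O*x)/3 = -8 + (200 - 10*O² - 10*O*x) = 192 - 10*O² - 10*O*x)
-m(n, E(16, -32)) = -(192 - 10*816*(816 - 32)) = -(192 - 10*816*784) = -(192 - 6397440) = -1*(-6397248) = 6397248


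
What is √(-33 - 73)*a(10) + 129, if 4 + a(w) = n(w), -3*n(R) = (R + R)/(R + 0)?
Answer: 129 - 14*I*√106/3 ≈ 129.0 - 48.046*I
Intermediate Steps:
n(R) = -⅔ (n(R) = -(R + R)/(3*(R + 0)) = -2*R/(3*R) = -⅓*2 = -⅔)
a(w) = -14/3 (a(w) = -4 - ⅔ = -14/3)
√(-33 - 73)*a(10) + 129 = √(-33 - 73)*(-14/3) + 129 = √(-106)*(-14/3) + 129 = (I*√106)*(-14/3) + 129 = -14*I*√106/3 + 129 = 129 - 14*I*√106/3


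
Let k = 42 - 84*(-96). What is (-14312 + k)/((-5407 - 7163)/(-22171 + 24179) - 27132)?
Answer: 6230824/27246813 ≈ 0.22868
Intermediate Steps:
k = 8106 (k = 42 + 8064 = 8106)
(-14312 + k)/((-5407 - 7163)/(-22171 + 24179) - 27132) = (-14312 + 8106)/((-5407 - 7163)/(-22171 + 24179) - 27132) = -6206/(-12570/2008 - 27132) = -6206/(-12570*1/2008 - 27132) = -6206/(-6285/1004 - 27132) = -6206/(-27246813/1004) = -6206*(-1004/27246813) = 6230824/27246813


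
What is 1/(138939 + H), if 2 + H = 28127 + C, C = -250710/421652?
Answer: 210826/35221309509 ≈ 5.9857e-6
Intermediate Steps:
C = -125355/210826 (C = -250710*1/421652 = -125355/210826 ≈ -0.59459)
H = 5929355895/210826 (H = -2 + (28127 - 125355/210826) = -2 + 5929777547/210826 = 5929355895/210826 ≈ 28124.)
1/(138939 + H) = 1/(138939 + 5929355895/210826) = 1/(35221309509/210826) = 210826/35221309509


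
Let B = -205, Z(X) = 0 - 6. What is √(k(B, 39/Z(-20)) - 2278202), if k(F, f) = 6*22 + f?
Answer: I*√9112306/2 ≈ 1509.3*I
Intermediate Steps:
Z(X) = -6
k(F, f) = 132 + f
√(k(B, 39/Z(-20)) - 2278202) = √((132 + 39/(-6)) - 2278202) = √((132 + 39*(-⅙)) - 2278202) = √((132 - 13/2) - 2278202) = √(251/2 - 2278202) = √(-4556153/2) = I*√9112306/2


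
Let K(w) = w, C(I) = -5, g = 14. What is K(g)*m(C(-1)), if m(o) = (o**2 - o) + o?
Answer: 350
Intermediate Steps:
m(o) = o**2
K(g)*m(C(-1)) = 14*(-5)**2 = 14*25 = 350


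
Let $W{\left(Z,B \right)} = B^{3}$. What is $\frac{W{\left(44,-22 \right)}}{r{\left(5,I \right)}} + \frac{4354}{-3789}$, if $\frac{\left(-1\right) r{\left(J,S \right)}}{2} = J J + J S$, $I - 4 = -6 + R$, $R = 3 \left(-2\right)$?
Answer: $- \frac{6745982}{18945} \approx -356.08$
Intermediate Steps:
$R = -6$
$I = -8$ ($I = 4 - 12 = -8$)
$r{\left(J,S \right)} = - 2 J^{2} - 2 J S$ ($r{\left(J,S \right)} = - 2 \left(J J + J S\right) = - 2 \left(J^{2} + J S\right) = - 2 J^{2} - 2 J S$)
$\frac{W{\left(44,-22 \right)}}{r{\left(5,I \right)}} + \frac{4354}{-3789} = \frac{\left(-22\right)^{3}}{\left(-2\right) 5 \left(5 - 8\right)} + \frac{4354}{-3789} = - \frac{10648}{\left(-2\right) 5 \left(-3\right)} + 4354 \left(- \frac{1}{3789}\right) = - \frac{10648}{30} - \frac{4354}{3789} = \left(-10648\right) \frac{1}{30} - \frac{4354}{3789} = - \frac{5324}{15} - \frac{4354}{3789} = - \frac{6745982}{18945}$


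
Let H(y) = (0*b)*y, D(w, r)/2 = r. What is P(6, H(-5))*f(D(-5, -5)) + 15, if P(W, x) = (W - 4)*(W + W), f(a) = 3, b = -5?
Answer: 87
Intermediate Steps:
D(w, r) = 2*r
H(y) = 0 (H(y) = (0*(-5))*y = 0*y = 0)
P(W, x) = 2*W*(-4 + W) (P(W, x) = (-4 + W)*(2*W) = 2*W*(-4 + W))
P(6, H(-5))*f(D(-5, -5)) + 15 = (2*6*(-4 + 6))*3 + 15 = (2*6*2)*3 + 15 = 24*3 + 15 = 72 + 15 = 87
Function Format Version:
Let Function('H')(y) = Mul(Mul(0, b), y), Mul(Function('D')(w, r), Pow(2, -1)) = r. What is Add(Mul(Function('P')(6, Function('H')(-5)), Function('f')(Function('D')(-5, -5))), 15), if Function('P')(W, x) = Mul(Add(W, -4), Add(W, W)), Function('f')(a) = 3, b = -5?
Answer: 87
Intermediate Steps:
Function('D')(w, r) = Mul(2, r)
Function('H')(y) = 0 (Function('H')(y) = Mul(Mul(0, -5), y) = Mul(0, y) = 0)
Function('P')(W, x) = Mul(2, W, Add(-4, W)) (Function('P')(W, x) = Mul(Add(-4, W), Mul(2, W)) = Mul(2, W, Add(-4, W)))
Add(Mul(Function('P')(6, Function('H')(-5)), Function('f')(Function('D')(-5, -5))), 15) = Add(Mul(Mul(2, 6, Add(-4, 6)), 3), 15) = Add(Mul(Mul(2, 6, 2), 3), 15) = Add(Mul(24, 3), 15) = Add(72, 15) = 87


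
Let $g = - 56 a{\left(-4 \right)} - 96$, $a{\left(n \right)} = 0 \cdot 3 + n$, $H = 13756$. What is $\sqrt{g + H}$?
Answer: $2 \sqrt{3471} \approx 117.83$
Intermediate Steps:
$a{\left(n \right)} = n$ ($a{\left(n \right)} = 0 + n = n$)
$g = 128$ ($g = \left(-56\right) \left(-4\right) - 96 = 224 - 96 = 128$)
$\sqrt{g + H} = \sqrt{128 + 13756} = \sqrt{13884} = 2 \sqrt{3471}$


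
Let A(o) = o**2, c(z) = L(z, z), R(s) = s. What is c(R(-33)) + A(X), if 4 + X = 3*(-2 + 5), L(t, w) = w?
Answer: -8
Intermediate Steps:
c(z) = z
X = 5 (X = -4 + 3*(-2 + 5) = -4 + 3*3 = -4 + 9 = 5)
c(R(-33)) + A(X) = -33 + 5**2 = -33 + 25 = -8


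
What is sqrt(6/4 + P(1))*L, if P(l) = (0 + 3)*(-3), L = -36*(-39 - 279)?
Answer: 5724*I*sqrt(30) ≈ 31352.0*I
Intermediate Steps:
L = 11448 (L = -36*(-318) = 11448)
P(l) = -9 (P(l) = 3*(-3) = -9)
sqrt(6/4 + P(1))*L = sqrt(6/4 - 9)*11448 = sqrt(6*(1/4) - 9)*11448 = sqrt(3/2 - 9)*11448 = sqrt(-15/2)*11448 = (I*sqrt(30)/2)*11448 = 5724*I*sqrt(30)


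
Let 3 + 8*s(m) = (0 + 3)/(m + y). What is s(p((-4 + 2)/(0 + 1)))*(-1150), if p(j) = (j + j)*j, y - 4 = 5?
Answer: 6900/17 ≈ 405.88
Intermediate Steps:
y = 9 (y = 4 + 5 = 9)
p(j) = 2*j**2 (p(j) = (2*j)*j = 2*j**2)
s(m) = -3/8 + 3/(8*(9 + m)) (s(m) = -3/8 + ((0 + 3)/(m + 9))/8 = -3/8 + (3/(9 + m))/8 = -3/8 + 3/(8*(9 + m)))
s(p((-4 + 2)/(0 + 1)))*(-1150) = (3*(-8 - 2*((-4 + 2)/(0 + 1))**2)/(8*(9 + 2*((-4 + 2)/(0 + 1))**2)))*(-1150) = (3*(-8 - 2*(-2/1)**2)/(8*(9 + 2*(-2/1)**2)))*(-1150) = (3*(-8 - 2*(-2*1)**2)/(8*(9 + 2*(-2*1)**2)))*(-1150) = (3*(-8 - 2*(-2)**2)/(8*(9 + 2*(-2)**2)))*(-1150) = (3*(-8 - 2*4)/(8*(9 + 2*4)))*(-1150) = (3*(-8 - 1*8)/(8*(9 + 8)))*(-1150) = ((3/8)*(-8 - 8)/17)*(-1150) = ((3/8)*(1/17)*(-16))*(-1150) = -6/17*(-1150) = 6900/17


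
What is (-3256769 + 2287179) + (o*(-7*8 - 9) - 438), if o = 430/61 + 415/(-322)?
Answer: -19060644401/19642 ≈ -9.7040e+5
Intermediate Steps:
o = 113145/19642 (o = 430*(1/61) + 415*(-1/322) = 430/61 - 415/322 = 113145/19642 ≈ 5.7604)
(-3256769 + 2287179) + (o*(-7*8 - 9) - 438) = (-3256769 + 2287179) + (113145*(-7*8 - 9)/19642 - 438) = -969590 + (113145*(-56 - 9)/19642 - 438) = -969590 + ((113145/19642)*(-65) - 438) = -969590 + (-7354425/19642 - 438) = -969590 - 15957621/19642 = -19060644401/19642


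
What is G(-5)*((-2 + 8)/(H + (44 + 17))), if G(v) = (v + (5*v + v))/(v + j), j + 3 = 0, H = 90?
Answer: 105/604 ≈ 0.17384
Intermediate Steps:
j = -3 (j = -3 + 0 = -3)
G(v) = 7*v/(-3 + v) (G(v) = (v + (5*v + v))/(v - 3) = (v + 6*v)/(-3 + v) = (7*v)/(-3 + v) = 7*v/(-3 + v))
G(-5)*((-2 + 8)/(H + (44 + 17))) = (7*(-5)/(-3 - 5))*((-2 + 8)/(90 + (44 + 17))) = (7*(-5)/(-8))*(6/(90 + 61)) = (7*(-5)*(-⅛))*(6/151) = 35*(6*(1/151))/8 = (35/8)*(6/151) = 105/604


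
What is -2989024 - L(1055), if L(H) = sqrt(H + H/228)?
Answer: -2989024 - sqrt(13770915)/114 ≈ -2.9891e+6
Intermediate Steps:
L(H) = sqrt(13053)*sqrt(H)/114 (L(H) = sqrt(H + H*(1/228)) = sqrt(H + H/228) = sqrt(229*H/228) = sqrt(13053)*sqrt(H)/114)
-2989024 - L(1055) = -2989024 - sqrt(13053)*sqrt(1055)/114 = -2989024 - sqrt(13770915)/114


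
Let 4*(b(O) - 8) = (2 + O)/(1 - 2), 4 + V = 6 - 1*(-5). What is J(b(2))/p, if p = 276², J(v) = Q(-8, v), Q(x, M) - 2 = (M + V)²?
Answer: 11/4232 ≈ 0.0025992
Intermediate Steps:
V = 7 (V = -4 + (6 - 1*(-5)) = -4 + (6 + 5) = -4 + 11 = 7)
b(O) = 15/2 - O/4 (b(O) = 8 + ((2 + O)/(1 - 2))/4 = 8 + ((2 + O)/(-1))/4 = 8 + ((2 + O)*(-1))/4 = 8 + (-2 - O)/4 = 8 + (-½ - O/4) = 15/2 - O/4)
Q(x, M) = 2 + (7 + M)² (Q(x, M) = 2 + (M + 7)² = 2 + (7 + M)²)
J(v) = 2 + (7 + v)²
p = 76176
J(b(2))/p = (2 + (7 + (15/2 - ¼*2))²)/76176 = (2 + (7 + (15/2 - ½))²)*(1/76176) = (2 + (7 + 7)²)*(1/76176) = (2 + 14²)*(1/76176) = (2 + 196)*(1/76176) = 198*(1/76176) = 11/4232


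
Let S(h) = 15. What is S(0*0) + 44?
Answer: 59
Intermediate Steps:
S(0*0) + 44 = 15 + 44 = 59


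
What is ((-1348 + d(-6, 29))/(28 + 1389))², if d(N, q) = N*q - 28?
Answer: 2402500/2007889 ≈ 1.1965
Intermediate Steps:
d(N, q) = -28 + N*q
((-1348 + d(-6, 29))/(28 + 1389))² = ((-1348 + (-28 - 6*29))/(28 + 1389))² = ((-1348 + (-28 - 174))/1417)² = ((-1348 - 202)*(1/1417))² = (-1550*1/1417)² = (-1550/1417)² = 2402500/2007889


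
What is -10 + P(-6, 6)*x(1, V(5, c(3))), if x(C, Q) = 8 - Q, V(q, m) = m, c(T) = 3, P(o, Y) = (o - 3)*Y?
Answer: -280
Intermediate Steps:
P(o, Y) = Y*(-3 + o) (P(o, Y) = (-3 + o)*Y = Y*(-3 + o))
-10 + P(-6, 6)*x(1, V(5, c(3))) = -10 + (6*(-3 - 6))*(8 - 1*3) = -10 + (6*(-9))*(8 - 3) = -10 - 54*5 = -10 - 270 = -280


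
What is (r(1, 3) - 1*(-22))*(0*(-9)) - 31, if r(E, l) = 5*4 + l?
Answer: -31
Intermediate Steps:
r(E, l) = 20 + l
(r(1, 3) - 1*(-22))*(0*(-9)) - 31 = ((20 + 3) - 1*(-22))*(0*(-9)) - 31 = (23 + 22)*0 - 31 = 45*0 - 31 = 0 - 31 = -31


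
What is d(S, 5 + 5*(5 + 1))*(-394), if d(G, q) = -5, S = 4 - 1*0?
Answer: 1970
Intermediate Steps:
S = 4 (S = 4 + 0 = 4)
d(S, 5 + 5*(5 + 1))*(-394) = -5*(-394) = 1970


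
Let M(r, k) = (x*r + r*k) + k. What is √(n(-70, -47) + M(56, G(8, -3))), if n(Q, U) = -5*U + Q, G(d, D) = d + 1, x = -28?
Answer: I*√890 ≈ 29.833*I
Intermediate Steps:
G(d, D) = 1 + d
M(r, k) = k - 28*r + k*r (M(r, k) = (-28*r + r*k) + k = (-28*r + k*r) + k = k - 28*r + k*r)
n(Q, U) = Q - 5*U
√(n(-70, -47) + M(56, G(8, -3))) = √((-70 - 5*(-47)) + ((1 + 8) - 28*56 + (1 + 8)*56)) = √((-70 + 235) + (9 - 1568 + 9*56)) = √(165 + (9 - 1568 + 504)) = √(165 - 1055) = √(-890) = I*√890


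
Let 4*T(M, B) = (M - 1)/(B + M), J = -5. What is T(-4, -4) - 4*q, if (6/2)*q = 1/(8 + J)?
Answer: -83/288 ≈ -0.28819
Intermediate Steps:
T(M, B) = (-1 + M)/(4*(B + M)) (T(M, B) = ((M - 1)/(B + M))/4 = ((-1 + M)/(B + M))/4 = (-1 + M)/(4*(B + M)))
q = ⅑ (q = 1/(3*(8 - 5)) = (⅓)/3 = (⅓)*(⅓) = ⅑ ≈ 0.11111)
T(-4, -4) - 4*q = (-1 - 4)/(4*(-4 - 4)) - 4*⅑ = (¼)*(-5)/(-8) - 4/9 = (¼)*(-⅛)*(-5) - 4/9 = 5/32 - 4/9 = -83/288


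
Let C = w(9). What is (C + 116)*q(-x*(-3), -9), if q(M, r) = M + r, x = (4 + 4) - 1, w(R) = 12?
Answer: 1536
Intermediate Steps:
x = 7 (x = 8 - 1 = 7)
C = 12
(C + 116)*q(-x*(-3), -9) = (12 + 116)*(-1*7*(-3) - 9) = 128*(-7*(-3) - 9) = 128*(21 - 9) = 128*12 = 1536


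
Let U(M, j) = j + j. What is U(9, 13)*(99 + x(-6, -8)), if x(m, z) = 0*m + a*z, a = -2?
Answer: 2990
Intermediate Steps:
x(m, z) = -2*z (x(m, z) = 0*m - 2*z = 0 - 2*z = -2*z)
U(M, j) = 2*j
U(9, 13)*(99 + x(-6, -8)) = (2*13)*(99 - 2*(-8)) = 26*(99 + 16) = 26*115 = 2990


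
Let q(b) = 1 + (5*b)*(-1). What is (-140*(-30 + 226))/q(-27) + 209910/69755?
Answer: -47138236/237167 ≈ -198.76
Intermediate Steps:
q(b) = 1 - 5*b
(-140*(-30 + 226))/q(-27) + 209910/69755 = (-140*(-30 + 226))/(1 - 5*(-27)) + 209910/69755 = (-140*196)/(1 + 135) + 209910*(1/69755) = -27440/136 + 41982/13951 = -27440*1/136 + 41982/13951 = -3430/17 + 41982/13951 = -47138236/237167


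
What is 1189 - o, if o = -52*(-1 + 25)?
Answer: 2437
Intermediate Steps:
o = -1248 (o = -52*24 = -1248)
1189 - o = 1189 - 1*(-1248) = 1189 + 1248 = 2437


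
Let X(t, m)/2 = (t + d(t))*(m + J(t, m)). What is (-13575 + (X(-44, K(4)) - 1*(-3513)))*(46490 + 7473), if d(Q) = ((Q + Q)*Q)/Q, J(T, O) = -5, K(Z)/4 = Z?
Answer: -699684258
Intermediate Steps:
K(Z) = 4*Z
d(Q) = 2*Q (d(Q) = ((2*Q)*Q)/Q = (2*Q**2)/Q = 2*Q)
X(t, m) = 6*t*(-5 + m) (X(t, m) = 2*((t + 2*t)*(m - 5)) = 2*((3*t)*(-5 + m)) = 2*(3*t*(-5 + m)) = 6*t*(-5 + m))
(-13575 + (X(-44, K(4)) - 1*(-3513)))*(46490 + 7473) = (-13575 + (6*(-44)*(-5 + 4*4) - 1*(-3513)))*(46490 + 7473) = (-13575 + (6*(-44)*(-5 + 16) + 3513))*53963 = (-13575 + (6*(-44)*11 + 3513))*53963 = (-13575 + (-2904 + 3513))*53963 = (-13575 + 609)*53963 = -12966*53963 = -699684258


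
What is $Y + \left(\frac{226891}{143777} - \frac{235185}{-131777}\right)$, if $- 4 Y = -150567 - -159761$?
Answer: $- \frac{86969642030109}{37893003458} \approx -2295.1$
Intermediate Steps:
$Y = - \frac{4597}{2}$ ($Y = - \frac{-150567 - -159761}{4} = - \frac{-150567 + 159761}{4} = \left(- \frac{1}{4}\right) 9194 = - \frac{4597}{2} \approx -2298.5$)
$Y + \left(\frac{226891}{143777} - \frac{235185}{-131777}\right) = - \frac{4597}{2} + \left(\frac{226891}{143777} - \frac{235185}{-131777}\right) = - \frac{4597}{2} + \left(226891 \cdot \frac{1}{143777} - - \frac{235185}{131777}\right) = - \frac{4597}{2} + \left(\frac{226891}{143777} + \frac{235185}{131777}\right) = - \frac{4597}{2} + \frac{63713209052}{18946501729} = - \frac{86969642030109}{37893003458}$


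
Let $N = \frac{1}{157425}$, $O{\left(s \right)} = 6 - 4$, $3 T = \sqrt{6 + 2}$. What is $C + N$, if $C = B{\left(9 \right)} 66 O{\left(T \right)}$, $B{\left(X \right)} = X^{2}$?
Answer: $\frac{1683188101}{157425} \approx 10692.0$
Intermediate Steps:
$T = \frac{2 \sqrt{2}}{3}$ ($T = \frac{\sqrt{6 + 2}}{3} = \frac{\sqrt{8}}{3} = \frac{2 \sqrt{2}}{3} \approx 0.94281$)
$O{\left(s \right)} = 2$
$N = \frac{1}{157425} \approx 6.3522 \cdot 10^{-6}$
$C = 10692$ ($C = 9^{2} \cdot 66 \cdot 2 = 81 \cdot 66 \cdot 2 = 5346 \cdot 2 = 10692$)
$C + N = 10692 + \frac{1}{157425} = \frac{1683188101}{157425}$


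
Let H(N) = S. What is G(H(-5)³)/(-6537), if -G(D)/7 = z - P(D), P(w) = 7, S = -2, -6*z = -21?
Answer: -49/13074 ≈ -0.0037479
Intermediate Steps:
z = 7/2 (z = -⅙*(-21) = 7/2 ≈ 3.5000)
H(N) = -2
G(D) = 49/2 (G(D) = -7*(7/2 - 1*7) = -7*(7/2 - 7) = -7*(-7/2) = 49/2)
G(H(-5)³)/(-6537) = (49/2)/(-6537) = (49/2)*(-1/6537) = -49/13074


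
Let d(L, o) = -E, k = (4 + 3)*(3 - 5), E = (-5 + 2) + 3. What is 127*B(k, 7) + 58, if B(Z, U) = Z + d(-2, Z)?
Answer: -1720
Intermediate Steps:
E = 0 (E = -3 + 3 = 0)
k = -14 (k = 7*(-2) = -14)
d(L, o) = 0 (d(L, o) = -1*0 = 0)
B(Z, U) = Z (B(Z, U) = Z + 0 = Z)
127*B(k, 7) + 58 = 127*(-14) + 58 = -1778 + 58 = -1720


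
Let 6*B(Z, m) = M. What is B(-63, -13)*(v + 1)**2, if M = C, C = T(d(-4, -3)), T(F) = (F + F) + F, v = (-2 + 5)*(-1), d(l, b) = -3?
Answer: -6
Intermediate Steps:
v = -3 (v = 3*(-1) = -3)
T(F) = 3*F (T(F) = 2*F + F = 3*F)
C = -9 (C = 3*(-3) = -9)
M = -9
B(Z, m) = -3/2 (B(Z, m) = (1/6)*(-9) = -3/2)
B(-63, -13)*(v + 1)**2 = -3*(-3 + 1)**2/2 = -3/2*(-2)**2 = -3/2*4 = -6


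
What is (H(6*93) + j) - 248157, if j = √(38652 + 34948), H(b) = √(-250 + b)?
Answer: -248157 + 2*√77 + 40*√46 ≈ -2.4787e+5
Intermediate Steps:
j = 40*√46 (j = √73600 = 40*√46 ≈ 271.29)
(H(6*93) + j) - 248157 = (√(-250 + 6*93) + 40*√46) - 248157 = (√(-250 + 558) + 40*√46) - 248157 = (√308 + 40*√46) - 248157 = (2*√77 + 40*√46) - 248157 = -248157 + 2*√77 + 40*√46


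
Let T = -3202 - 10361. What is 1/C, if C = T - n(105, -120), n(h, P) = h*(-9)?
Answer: -1/12618 ≈ -7.9252e-5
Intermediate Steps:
T = -13563
n(h, P) = -9*h
C = -12618 (C = -13563 - (-9)*105 = -13563 - 1*(-945) = -13563 + 945 = -12618)
1/C = 1/(-12618) = -1/12618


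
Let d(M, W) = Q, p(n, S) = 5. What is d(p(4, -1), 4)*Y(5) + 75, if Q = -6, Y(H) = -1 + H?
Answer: 51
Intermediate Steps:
d(M, W) = -6
d(p(4, -1), 4)*Y(5) + 75 = -6*(-1 + 5) + 75 = -6*4 + 75 = -24 + 75 = 51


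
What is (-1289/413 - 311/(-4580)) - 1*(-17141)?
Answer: 32417111963/1891540 ≈ 17138.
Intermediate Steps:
(-1289/413 - 311/(-4580)) - 1*(-17141) = (-1289*1/413 - 311*(-1/4580)) + 17141 = (-1289/413 + 311/4580) + 17141 = -5775177/1891540 + 17141 = 32417111963/1891540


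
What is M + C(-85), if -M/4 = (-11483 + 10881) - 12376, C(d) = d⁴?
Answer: 52252537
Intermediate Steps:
M = 51912 (M = -4*((-11483 + 10881) - 12376) = -4*(-602 - 12376) = -4*(-12978) = 51912)
M + C(-85) = 51912 + (-85)⁴ = 51912 + 52200625 = 52252537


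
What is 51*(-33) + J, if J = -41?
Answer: -1724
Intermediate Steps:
51*(-33) + J = 51*(-33) - 41 = -1683 - 41 = -1724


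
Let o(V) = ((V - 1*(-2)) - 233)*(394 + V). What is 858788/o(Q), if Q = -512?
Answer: 429394/43837 ≈ 9.7952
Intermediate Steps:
o(V) = (-231 + V)*(394 + V) (o(V) = ((V + 2) - 233)*(394 + V) = ((2 + V) - 233)*(394 + V) = (-231 + V)*(394 + V))
858788/o(Q) = 858788/(-91014 + (-512)² + 163*(-512)) = 858788/(-91014 + 262144 - 83456) = 858788/87674 = 858788*(1/87674) = 429394/43837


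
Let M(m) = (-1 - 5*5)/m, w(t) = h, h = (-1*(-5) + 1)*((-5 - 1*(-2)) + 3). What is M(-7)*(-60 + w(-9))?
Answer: -1560/7 ≈ -222.86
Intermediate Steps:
h = 0 (h = (5 + 1)*((-5 + 2) + 3) = 6*(-3 + 3) = 6*0 = 0)
w(t) = 0
M(m) = -26/m (M(m) = (-1 - 25)/m = -26/m)
M(-7)*(-60 + w(-9)) = (-26/(-7))*(-60 + 0) = -26*(-⅐)*(-60) = (26/7)*(-60) = -1560/7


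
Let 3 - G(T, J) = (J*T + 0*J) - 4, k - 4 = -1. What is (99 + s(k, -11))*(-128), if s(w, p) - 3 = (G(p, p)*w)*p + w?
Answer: -494976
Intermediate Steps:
k = 3 (k = 4 - 1 = 3)
G(T, J) = 7 - J*T (G(T, J) = 3 - ((J*T + 0*J) - 4) = 3 - ((J*T + 0) - 4) = 3 - (J*T - 4) = 3 - (-4 + J*T) = 3 + (4 - J*T) = 7 - J*T)
s(w, p) = 3 + w + p*w*(7 - p**2) (s(w, p) = 3 + (((7 - p*p)*w)*p + w) = 3 + (((7 - p**2)*w)*p + w) = 3 + ((w*(7 - p**2))*p + w) = 3 + (p*w*(7 - p**2) + w) = 3 + (w + p*w*(7 - p**2)) = 3 + w + p*w*(7 - p**2))
(99 + s(k, -11))*(-128) = (99 + (3 + 3 - 1*(-11)*3*(-7 + (-11)**2)))*(-128) = (99 + (3 + 3 - 1*(-11)*3*(-7 + 121)))*(-128) = (99 + (3 + 3 - 1*(-11)*3*114))*(-128) = (99 + (3 + 3 + 3762))*(-128) = (99 + 3768)*(-128) = 3867*(-128) = -494976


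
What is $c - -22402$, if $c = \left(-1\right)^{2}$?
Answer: $22403$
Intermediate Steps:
$c = 1$
$c - -22402 = 1 - -22402 = 1 + 22402 = 22403$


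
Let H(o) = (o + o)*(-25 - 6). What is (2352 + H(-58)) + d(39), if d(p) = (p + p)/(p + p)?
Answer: 5949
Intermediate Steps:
H(o) = -62*o (H(o) = (2*o)*(-31) = -62*o)
d(p) = 1 (d(p) = (2*p)/((2*p)) = (2*p)*(1/(2*p)) = 1)
(2352 + H(-58)) + d(39) = (2352 - 62*(-58)) + 1 = (2352 + 3596) + 1 = 5948 + 1 = 5949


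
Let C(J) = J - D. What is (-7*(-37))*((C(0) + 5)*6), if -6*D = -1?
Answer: 7511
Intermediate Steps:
D = ⅙ (D = -⅙*(-1) = ⅙ ≈ 0.16667)
C(J) = -⅙ + J (C(J) = J - 1*⅙ = J - ⅙ = -⅙ + J)
(-7*(-37))*((C(0) + 5)*6) = (-7*(-37))*(((-⅙ + 0) + 5)*6) = 259*((-⅙ + 5)*6) = 259*((29/6)*6) = 259*29 = 7511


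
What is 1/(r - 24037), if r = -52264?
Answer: -1/76301 ≈ -1.3106e-5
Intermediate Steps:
1/(r - 24037) = 1/(-52264 - 24037) = 1/(-76301) = -1/76301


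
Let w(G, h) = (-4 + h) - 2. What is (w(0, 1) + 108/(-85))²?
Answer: 284089/7225 ≈ 39.320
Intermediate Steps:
w(G, h) = -6 + h
(w(0, 1) + 108/(-85))² = ((-6 + 1) + 108/(-85))² = (-5 + 108*(-1/85))² = (-5 - 108/85)² = (-533/85)² = 284089/7225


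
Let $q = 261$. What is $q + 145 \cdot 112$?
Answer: $16501$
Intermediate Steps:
$q + 145 \cdot 112 = 261 + 145 \cdot 112 = 261 + 16240 = 16501$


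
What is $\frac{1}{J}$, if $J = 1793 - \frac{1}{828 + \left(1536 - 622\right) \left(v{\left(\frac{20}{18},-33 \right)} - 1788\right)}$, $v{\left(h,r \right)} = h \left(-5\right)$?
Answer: $\frac{14746336}{26440180457} \approx 0.00055772$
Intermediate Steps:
$v{\left(h,r \right)} = - 5 h$
$J = \frac{26440180457}{14746336}$ ($J = 1793 - \frac{1}{828 + \left(1536 - 622\right) \left(- 5 \cdot \frac{20}{18} - 1788\right)} = 1793 - \frac{1}{828 + 914 \left(- 5 \cdot 20 \cdot \frac{1}{18} - 1788\right)} = 1793 - \frac{1}{828 + 914 \left(\left(-5\right) \frac{10}{9} - 1788\right)} = 1793 - \frac{1}{828 + 914 \left(- \frac{50}{9} - 1788\right)} = 1793 - \frac{1}{828 + 914 \left(- \frac{16142}{9}\right)} = 1793 - \frac{1}{828 - \frac{14753788}{9}} = 1793 - \frac{1}{- \frac{14746336}{9}} = 1793 - - \frac{9}{14746336} = 1793 + \frac{9}{14746336} = \frac{26440180457}{14746336} \approx 1793.0$)
$\frac{1}{J} = \frac{1}{\frac{26440180457}{14746336}} = \frac{14746336}{26440180457}$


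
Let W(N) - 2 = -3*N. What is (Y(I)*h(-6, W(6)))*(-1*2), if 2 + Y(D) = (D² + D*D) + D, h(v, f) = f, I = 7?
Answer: 3296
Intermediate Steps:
W(N) = 2 - 3*N
Y(D) = -2 + D + 2*D² (Y(D) = -2 + ((D² + D*D) + D) = -2 + ((D² + D²) + D) = -2 + (2*D² + D) = -2 + (D + 2*D²) = -2 + D + 2*D²)
(Y(I)*h(-6, W(6)))*(-1*2) = ((-2 + 7 + 2*7²)*(2 - 3*6))*(-1*2) = ((-2 + 7 + 2*49)*(2 - 18))*(-2) = ((-2 + 7 + 98)*(-16))*(-2) = (103*(-16))*(-2) = -1648*(-2) = 3296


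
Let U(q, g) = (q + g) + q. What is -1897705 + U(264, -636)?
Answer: -1897813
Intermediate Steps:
U(q, g) = g + 2*q (U(q, g) = (g + q) + q = g + 2*q)
-1897705 + U(264, -636) = -1897705 + (-636 + 2*264) = -1897705 + (-636 + 528) = -1897705 - 108 = -1897813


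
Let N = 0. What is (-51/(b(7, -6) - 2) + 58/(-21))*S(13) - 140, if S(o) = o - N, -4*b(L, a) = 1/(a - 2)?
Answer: 1126/7 ≈ 160.86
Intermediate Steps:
b(L, a) = -1/(4*(-2 + a)) (b(L, a) = -1/(4*(a - 2)) = -1/(4*(-2 + a)))
S(o) = o (S(o) = o - 1*0 = o + 0 = o)
(-51/(b(7, -6) - 2) + 58/(-21))*S(13) - 140 = (-51/(-1/(-8 + 4*(-6)) - 2) + 58/(-21))*13 - 140 = (-51/(-1/(-8 - 24) - 2) + 58*(-1/21))*13 - 140 = (-51/(-1/(-32) - 2) - 58/21)*13 - 140 = (-51/(-1*(-1/32) - 2) - 58/21)*13 - 140 = (-51/(1/32 - 2) - 58/21)*13 - 140 = (-51/(-63/32) - 58/21)*13 - 140 = (-51*(-32/63) - 58/21)*13 - 140 = (544/21 - 58/21)*13 - 140 = (162/7)*13 - 140 = 2106/7 - 140 = 1126/7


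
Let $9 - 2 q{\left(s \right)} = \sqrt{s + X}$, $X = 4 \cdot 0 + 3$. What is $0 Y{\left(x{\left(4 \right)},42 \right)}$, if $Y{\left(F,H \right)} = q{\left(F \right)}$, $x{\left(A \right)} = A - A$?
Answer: $0$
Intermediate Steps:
$x{\left(A \right)} = 0$
$X = 3$ ($X = 0 + 3 = 3$)
$q{\left(s \right)} = \frac{9}{2} - \frac{\sqrt{3 + s}}{2}$ ($q{\left(s \right)} = \frac{9}{2} - \frac{\sqrt{s + 3}}{2} = \frac{9}{2} - \frac{\sqrt{3 + s}}{2}$)
$Y{\left(F,H \right)} = \frac{9}{2} - \frac{\sqrt{3 + F}}{2}$
$0 Y{\left(x{\left(4 \right)},42 \right)} = 0 \left(\frac{9}{2} - \frac{\sqrt{3 + 0}}{2}\right) = 0 \left(\frac{9}{2} - \frac{\sqrt{3}}{2}\right) = 0$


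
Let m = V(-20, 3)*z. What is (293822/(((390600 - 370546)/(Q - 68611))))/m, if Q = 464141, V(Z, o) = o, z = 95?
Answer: 314095718/15447 ≈ 20334.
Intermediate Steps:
m = 285 (m = 3*95 = 285)
(293822/(((390600 - 370546)/(Q - 68611))))/m = (293822/(((390600 - 370546)/(464141 - 68611))))/285 = (293822/((20054/395530)))*(1/285) = (293822/((20054*(1/395530))))*(1/285) = (293822/(271/5345))*(1/285) = (293822*(5345/271))*(1/285) = (1570478590/271)*(1/285) = 314095718/15447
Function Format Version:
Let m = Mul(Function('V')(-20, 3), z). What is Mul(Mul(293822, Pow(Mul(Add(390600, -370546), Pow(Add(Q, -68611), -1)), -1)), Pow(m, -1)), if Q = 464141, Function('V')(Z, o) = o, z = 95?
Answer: Rational(314095718, 15447) ≈ 20334.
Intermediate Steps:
m = 285 (m = Mul(3, 95) = 285)
Mul(Mul(293822, Pow(Mul(Add(390600, -370546), Pow(Add(Q, -68611), -1)), -1)), Pow(m, -1)) = Mul(Mul(293822, Pow(Mul(Add(390600, -370546), Pow(Add(464141, -68611), -1)), -1)), Pow(285, -1)) = Mul(Mul(293822, Pow(Mul(20054, Pow(395530, -1)), -1)), Rational(1, 285)) = Mul(Mul(293822, Pow(Mul(20054, Rational(1, 395530)), -1)), Rational(1, 285)) = Mul(Mul(293822, Pow(Rational(271, 5345), -1)), Rational(1, 285)) = Mul(Mul(293822, Rational(5345, 271)), Rational(1, 285)) = Mul(Rational(1570478590, 271), Rational(1, 285)) = Rational(314095718, 15447)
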